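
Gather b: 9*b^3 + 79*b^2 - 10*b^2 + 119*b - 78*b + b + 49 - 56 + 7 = 9*b^3 + 69*b^2 + 42*b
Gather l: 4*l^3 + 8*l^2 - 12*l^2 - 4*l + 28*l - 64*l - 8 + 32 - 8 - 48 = 4*l^3 - 4*l^2 - 40*l - 32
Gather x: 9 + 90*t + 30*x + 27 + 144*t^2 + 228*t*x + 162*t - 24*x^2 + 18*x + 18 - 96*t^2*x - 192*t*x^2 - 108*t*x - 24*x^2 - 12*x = 144*t^2 + 252*t + x^2*(-192*t - 48) + x*(-96*t^2 + 120*t + 36) + 54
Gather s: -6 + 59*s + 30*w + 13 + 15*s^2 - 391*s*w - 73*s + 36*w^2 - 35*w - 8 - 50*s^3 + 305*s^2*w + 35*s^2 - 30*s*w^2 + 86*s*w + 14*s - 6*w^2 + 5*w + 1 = -50*s^3 + s^2*(305*w + 50) + s*(-30*w^2 - 305*w) + 30*w^2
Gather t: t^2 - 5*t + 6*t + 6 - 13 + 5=t^2 + t - 2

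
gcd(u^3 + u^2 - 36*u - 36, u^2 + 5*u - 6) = u + 6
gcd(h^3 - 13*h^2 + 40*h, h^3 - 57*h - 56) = h - 8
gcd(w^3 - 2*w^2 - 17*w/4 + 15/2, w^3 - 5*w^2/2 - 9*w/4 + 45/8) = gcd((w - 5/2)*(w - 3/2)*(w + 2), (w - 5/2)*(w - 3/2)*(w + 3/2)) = w^2 - 4*w + 15/4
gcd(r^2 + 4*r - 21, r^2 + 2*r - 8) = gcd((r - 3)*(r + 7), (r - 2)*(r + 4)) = 1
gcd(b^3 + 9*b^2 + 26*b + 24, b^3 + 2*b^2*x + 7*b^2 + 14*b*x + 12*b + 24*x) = b^2 + 7*b + 12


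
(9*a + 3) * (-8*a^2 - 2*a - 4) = -72*a^3 - 42*a^2 - 42*a - 12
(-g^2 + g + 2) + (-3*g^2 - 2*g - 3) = -4*g^2 - g - 1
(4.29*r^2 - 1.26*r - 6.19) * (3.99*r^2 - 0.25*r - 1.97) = 17.1171*r^4 - 6.0999*r^3 - 32.8344*r^2 + 4.0297*r + 12.1943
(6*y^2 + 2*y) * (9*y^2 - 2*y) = 54*y^4 + 6*y^3 - 4*y^2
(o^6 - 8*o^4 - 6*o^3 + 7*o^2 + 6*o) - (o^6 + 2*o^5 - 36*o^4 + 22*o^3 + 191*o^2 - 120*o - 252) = -2*o^5 + 28*o^4 - 28*o^3 - 184*o^2 + 126*o + 252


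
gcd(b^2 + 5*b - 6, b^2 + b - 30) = b + 6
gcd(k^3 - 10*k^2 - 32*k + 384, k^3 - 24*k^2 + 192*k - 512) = k^2 - 16*k + 64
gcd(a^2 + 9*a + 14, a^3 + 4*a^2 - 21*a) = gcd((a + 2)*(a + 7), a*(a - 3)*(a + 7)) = a + 7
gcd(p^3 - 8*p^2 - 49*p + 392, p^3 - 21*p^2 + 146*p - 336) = p^2 - 15*p + 56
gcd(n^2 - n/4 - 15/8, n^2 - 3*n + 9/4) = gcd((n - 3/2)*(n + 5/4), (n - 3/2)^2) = n - 3/2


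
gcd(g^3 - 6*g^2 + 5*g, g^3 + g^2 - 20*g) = g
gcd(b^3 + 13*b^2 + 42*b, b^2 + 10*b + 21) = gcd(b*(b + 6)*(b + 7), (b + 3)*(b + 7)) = b + 7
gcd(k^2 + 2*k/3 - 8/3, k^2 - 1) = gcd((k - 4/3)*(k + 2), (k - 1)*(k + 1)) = 1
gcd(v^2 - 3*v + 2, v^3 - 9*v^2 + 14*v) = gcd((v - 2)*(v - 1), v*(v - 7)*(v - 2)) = v - 2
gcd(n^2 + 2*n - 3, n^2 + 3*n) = n + 3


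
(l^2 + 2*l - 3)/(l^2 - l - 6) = (-l^2 - 2*l + 3)/(-l^2 + l + 6)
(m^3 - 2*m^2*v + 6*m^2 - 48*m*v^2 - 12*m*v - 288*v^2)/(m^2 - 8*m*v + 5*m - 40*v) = (m^2 + 6*m*v + 6*m + 36*v)/(m + 5)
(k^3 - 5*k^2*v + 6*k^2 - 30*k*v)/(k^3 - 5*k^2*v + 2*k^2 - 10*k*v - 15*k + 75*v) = k*(k + 6)/(k^2 + 2*k - 15)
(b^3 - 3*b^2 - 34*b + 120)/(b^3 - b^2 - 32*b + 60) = (b - 4)/(b - 2)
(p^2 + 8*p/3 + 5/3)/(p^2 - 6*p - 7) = (p + 5/3)/(p - 7)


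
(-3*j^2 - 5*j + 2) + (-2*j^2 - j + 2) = -5*j^2 - 6*j + 4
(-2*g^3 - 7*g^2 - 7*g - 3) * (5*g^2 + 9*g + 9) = -10*g^5 - 53*g^4 - 116*g^3 - 141*g^2 - 90*g - 27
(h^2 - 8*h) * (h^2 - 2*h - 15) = h^4 - 10*h^3 + h^2 + 120*h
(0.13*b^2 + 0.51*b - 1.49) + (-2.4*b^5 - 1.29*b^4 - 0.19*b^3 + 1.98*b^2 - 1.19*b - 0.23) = -2.4*b^5 - 1.29*b^4 - 0.19*b^3 + 2.11*b^2 - 0.68*b - 1.72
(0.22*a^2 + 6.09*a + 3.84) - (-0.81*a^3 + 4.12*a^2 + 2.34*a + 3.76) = 0.81*a^3 - 3.9*a^2 + 3.75*a + 0.0800000000000001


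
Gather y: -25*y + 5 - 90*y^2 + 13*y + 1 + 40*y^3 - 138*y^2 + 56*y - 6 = 40*y^3 - 228*y^2 + 44*y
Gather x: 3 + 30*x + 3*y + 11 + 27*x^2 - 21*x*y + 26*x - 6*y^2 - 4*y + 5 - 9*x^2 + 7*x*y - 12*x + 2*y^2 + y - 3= 18*x^2 + x*(44 - 14*y) - 4*y^2 + 16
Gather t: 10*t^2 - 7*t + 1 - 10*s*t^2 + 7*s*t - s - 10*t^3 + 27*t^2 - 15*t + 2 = -s - 10*t^3 + t^2*(37 - 10*s) + t*(7*s - 22) + 3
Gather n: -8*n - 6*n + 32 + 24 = 56 - 14*n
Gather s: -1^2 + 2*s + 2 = 2*s + 1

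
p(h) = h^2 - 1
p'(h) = 2*h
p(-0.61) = -0.63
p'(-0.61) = -1.22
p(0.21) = -0.96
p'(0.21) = 0.42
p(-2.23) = 3.97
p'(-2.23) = -4.46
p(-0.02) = -1.00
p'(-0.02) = -0.04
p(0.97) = -0.06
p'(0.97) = 1.94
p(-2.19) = 3.80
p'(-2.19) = -4.38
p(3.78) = 13.29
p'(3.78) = 7.56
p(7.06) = 48.84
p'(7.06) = 14.12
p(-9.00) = 80.00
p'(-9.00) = -18.00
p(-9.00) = 80.00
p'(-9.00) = -18.00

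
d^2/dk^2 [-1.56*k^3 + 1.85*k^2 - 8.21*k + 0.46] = 3.7 - 9.36*k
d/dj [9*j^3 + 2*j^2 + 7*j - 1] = 27*j^2 + 4*j + 7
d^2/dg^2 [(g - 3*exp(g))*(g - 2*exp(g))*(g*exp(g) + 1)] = g^3*exp(g) - 20*g^2*exp(2*g) + 6*g^2*exp(g) + 54*g*exp(3*g) - 40*g*exp(2*g) + g*exp(g) + 36*exp(3*g) + 14*exp(2*g) - 10*exp(g) + 2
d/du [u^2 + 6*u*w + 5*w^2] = 2*u + 6*w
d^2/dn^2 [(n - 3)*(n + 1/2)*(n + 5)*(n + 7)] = 12*n^2 + 57*n + 7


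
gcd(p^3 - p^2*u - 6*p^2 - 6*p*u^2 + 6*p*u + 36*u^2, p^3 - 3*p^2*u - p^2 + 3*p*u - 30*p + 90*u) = p^2 - 3*p*u - 6*p + 18*u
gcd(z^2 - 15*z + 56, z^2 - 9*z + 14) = z - 7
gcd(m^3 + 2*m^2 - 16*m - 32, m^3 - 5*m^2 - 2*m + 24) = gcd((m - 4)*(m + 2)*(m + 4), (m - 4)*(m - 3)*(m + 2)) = m^2 - 2*m - 8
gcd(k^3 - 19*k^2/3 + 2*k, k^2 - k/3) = k^2 - k/3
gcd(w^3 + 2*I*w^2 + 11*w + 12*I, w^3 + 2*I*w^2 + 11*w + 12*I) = w^3 + 2*I*w^2 + 11*w + 12*I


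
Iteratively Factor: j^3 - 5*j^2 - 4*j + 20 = (j - 2)*(j^2 - 3*j - 10) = (j - 2)*(j + 2)*(j - 5)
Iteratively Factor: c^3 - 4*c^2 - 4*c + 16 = (c - 2)*(c^2 - 2*c - 8) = (c - 2)*(c + 2)*(c - 4)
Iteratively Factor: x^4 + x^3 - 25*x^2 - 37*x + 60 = (x + 4)*(x^3 - 3*x^2 - 13*x + 15) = (x - 5)*(x + 4)*(x^2 + 2*x - 3) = (x - 5)*(x - 1)*(x + 4)*(x + 3)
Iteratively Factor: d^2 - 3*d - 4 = (d - 4)*(d + 1)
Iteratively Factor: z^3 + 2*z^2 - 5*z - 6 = (z + 3)*(z^2 - z - 2) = (z + 1)*(z + 3)*(z - 2)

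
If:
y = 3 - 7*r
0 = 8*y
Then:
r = 3/7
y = 0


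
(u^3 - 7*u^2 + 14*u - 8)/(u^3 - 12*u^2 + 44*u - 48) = (u - 1)/(u - 6)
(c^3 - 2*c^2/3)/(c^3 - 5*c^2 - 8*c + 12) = c^2*(c - 2/3)/(c^3 - 5*c^2 - 8*c + 12)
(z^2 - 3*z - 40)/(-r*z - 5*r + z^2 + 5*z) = (z - 8)/(-r + z)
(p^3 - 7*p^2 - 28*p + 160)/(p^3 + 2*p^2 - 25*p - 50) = (p^2 - 12*p + 32)/(p^2 - 3*p - 10)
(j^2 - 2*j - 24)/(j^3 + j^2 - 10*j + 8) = (j - 6)/(j^2 - 3*j + 2)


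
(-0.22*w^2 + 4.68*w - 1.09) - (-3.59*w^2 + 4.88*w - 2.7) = 3.37*w^2 - 0.2*w + 1.61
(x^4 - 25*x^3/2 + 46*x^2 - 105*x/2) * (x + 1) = x^5 - 23*x^4/2 + 67*x^3/2 - 13*x^2/2 - 105*x/2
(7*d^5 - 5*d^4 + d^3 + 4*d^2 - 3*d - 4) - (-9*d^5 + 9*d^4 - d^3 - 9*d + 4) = 16*d^5 - 14*d^4 + 2*d^3 + 4*d^2 + 6*d - 8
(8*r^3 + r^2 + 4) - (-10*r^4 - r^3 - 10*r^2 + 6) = 10*r^4 + 9*r^3 + 11*r^2 - 2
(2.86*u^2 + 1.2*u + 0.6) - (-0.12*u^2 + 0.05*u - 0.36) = 2.98*u^2 + 1.15*u + 0.96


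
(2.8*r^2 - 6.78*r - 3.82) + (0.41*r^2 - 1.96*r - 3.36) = 3.21*r^2 - 8.74*r - 7.18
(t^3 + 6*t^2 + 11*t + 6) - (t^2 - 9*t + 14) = t^3 + 5*t^2 + 20*t - 8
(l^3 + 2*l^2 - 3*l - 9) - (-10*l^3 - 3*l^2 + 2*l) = 11*l^3 + 5*l^2 - 5*l - 9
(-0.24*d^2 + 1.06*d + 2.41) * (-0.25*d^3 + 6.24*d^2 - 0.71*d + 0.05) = 0.06*d^5 - 1.7626*d^4 + 6.1823*d^3 + 14.2738*d^2 - 1.6581*d + 0.1205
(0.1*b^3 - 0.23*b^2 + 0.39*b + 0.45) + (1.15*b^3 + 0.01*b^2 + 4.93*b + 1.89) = 1.25*b^3 - 0.22*b^2 + 5.32*b + 2.34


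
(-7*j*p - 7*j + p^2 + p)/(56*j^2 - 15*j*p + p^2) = (p + 1)/(-8*j + p)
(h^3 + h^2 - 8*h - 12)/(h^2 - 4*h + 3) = (h^2 + 4*h + 4)/(h - 1)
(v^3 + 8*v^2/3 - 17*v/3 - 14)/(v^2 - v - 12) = (3*v^2 - v - 14)/(3*(v - 4))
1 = 1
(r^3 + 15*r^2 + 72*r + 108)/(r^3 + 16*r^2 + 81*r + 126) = (r + 6)/(r + 7)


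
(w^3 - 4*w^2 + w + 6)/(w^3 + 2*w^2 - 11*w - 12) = (w - 2)/(w + 4)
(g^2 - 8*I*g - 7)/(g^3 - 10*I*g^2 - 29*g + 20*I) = (g - 7*I)/(g^2 - 9*I*g - 20)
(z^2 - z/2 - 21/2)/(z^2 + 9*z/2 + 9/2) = (2*z - 7)/(2*z + 3)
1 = 1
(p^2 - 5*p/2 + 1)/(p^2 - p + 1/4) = 2*(p - 2)/(2*p - 1)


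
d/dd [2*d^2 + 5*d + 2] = 4*d + 5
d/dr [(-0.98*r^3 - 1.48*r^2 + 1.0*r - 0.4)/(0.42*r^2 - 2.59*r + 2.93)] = (-0.4116*r^4 + 5.0764*r^3 - 5.201*r^2 - 8.3368*r + 1.894)/(0.1764*r^4 - 2.1756*r^3 + 9.1693*r^2 - 15.1774*r + 8.5849)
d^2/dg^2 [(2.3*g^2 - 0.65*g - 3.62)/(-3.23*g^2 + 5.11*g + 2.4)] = (-62.36161*g^3 + 119.624988*g^2 - 328.262316*g + 202.736884)/(33.698267*g^6 - 159.936357*g^5 + 177.909369*g^4 + 104.243489*g^3 - 132.19272*g^2 - 88.3008*g - 13.824)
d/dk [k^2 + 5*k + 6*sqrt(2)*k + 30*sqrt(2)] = 2*k + 5 + 6*sqrt(2)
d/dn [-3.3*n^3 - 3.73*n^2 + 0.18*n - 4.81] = -9.9*n^2 - 7.46*n + 0.18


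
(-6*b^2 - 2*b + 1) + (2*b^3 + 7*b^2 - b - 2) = 2*b^3 + b^2 - 3*b - 1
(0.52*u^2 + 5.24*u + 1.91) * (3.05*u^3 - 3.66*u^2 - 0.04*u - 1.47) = 1.586*u^5 + 14.0788*u^4 - 13.3737*u^3 - 7.9646*u^2 - 7.7792*u - 2.8077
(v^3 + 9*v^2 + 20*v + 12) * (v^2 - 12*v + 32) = v^5 - 3*v^4 - 56*v^3 + 60*v^2 + 496*v + 384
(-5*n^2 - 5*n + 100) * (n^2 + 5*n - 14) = -5*n^4 - 30*n^3 + 145*n^2 + 570*n - 1400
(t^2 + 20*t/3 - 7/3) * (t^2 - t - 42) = t^4 + 17*t^3/3 - 51*t^2 - 833*t/3 + 98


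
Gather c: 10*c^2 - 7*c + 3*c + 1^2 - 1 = 10*c^2 - 4*c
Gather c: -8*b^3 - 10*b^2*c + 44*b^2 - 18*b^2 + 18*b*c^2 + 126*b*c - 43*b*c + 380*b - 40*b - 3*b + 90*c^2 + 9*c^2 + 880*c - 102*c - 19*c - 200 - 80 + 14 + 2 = -8*b^3 + 26*b^2 + 337*b + c^2*(18*b + 99) + c*(-10*b^2 + 83*b + 759) - 264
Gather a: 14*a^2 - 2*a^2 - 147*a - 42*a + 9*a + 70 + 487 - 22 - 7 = 12*a^2 - 180*a + 528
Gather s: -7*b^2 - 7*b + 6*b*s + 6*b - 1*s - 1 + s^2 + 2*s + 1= -7*b^2 - b + s^2 + s*(6*b + 1)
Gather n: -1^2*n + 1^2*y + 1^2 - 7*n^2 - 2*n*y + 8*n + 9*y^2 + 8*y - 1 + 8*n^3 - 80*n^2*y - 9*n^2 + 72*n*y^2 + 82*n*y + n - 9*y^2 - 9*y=8*n^3 + n^2*(-80*y - 16) + n*(72*y^2 + 80*y + 8)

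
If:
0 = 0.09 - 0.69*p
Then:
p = 0.13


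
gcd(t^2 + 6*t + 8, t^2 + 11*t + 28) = t + 4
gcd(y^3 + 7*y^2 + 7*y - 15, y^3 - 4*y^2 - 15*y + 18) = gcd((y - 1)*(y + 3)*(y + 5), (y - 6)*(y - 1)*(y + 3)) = y^2 + 2*y - 3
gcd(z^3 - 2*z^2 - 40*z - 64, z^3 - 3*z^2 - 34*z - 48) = z^2 - 6*z - 16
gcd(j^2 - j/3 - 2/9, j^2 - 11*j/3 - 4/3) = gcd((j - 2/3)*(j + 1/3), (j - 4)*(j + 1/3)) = j + 1/3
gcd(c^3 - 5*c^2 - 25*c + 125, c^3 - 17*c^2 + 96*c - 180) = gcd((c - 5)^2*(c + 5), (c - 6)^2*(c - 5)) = c - 5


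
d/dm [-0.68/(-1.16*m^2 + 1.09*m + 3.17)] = (0.7412 - 1.5776*m)/(-1.16*m^2 + 1.09*m + 3.17)^2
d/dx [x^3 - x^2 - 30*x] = 3*x^2 - 2*x - 30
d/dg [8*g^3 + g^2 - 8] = 2*g*(12*g + 1)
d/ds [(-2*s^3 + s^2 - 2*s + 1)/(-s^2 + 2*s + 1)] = 2*(s^4 - 4*s^3 - 3*s^2 + 2*s - 2)/(s^4 - 4*s^3 + 2*s^2 + 4*s + 1)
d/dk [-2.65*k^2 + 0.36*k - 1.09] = 0.36 - 5.3*k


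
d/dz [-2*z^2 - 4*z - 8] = -4*z - 4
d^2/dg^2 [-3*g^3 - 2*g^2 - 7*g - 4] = -18*g - 4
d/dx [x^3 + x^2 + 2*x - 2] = 3*x^2 + 2*x + 2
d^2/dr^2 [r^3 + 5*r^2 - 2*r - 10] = 6*r + 10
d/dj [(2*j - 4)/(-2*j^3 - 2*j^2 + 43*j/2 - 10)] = 8*(4*j^3 - 10*j^2 - 8*j + 33)/(16*j^6 + 32*j^5 - 328*j^4 - 184*j^3 + 2009*j^2 - 1720*j + 400)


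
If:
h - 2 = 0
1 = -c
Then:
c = -1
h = 2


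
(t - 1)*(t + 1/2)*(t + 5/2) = t^3 + 2*t^2 - 7*t/4 - 5/4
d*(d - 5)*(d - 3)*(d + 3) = d^4 - 5*d^3 - 9*d^2 + 45*d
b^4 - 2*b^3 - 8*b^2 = b^2*(b - 4)*(b + 2)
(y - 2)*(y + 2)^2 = y^3 + 2*y^2 - 4*y - 8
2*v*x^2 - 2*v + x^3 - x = (2*v + x)*(x - 1)*(x + 1)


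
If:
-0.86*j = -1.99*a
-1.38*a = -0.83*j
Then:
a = 0.00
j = 0.00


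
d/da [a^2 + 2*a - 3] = 2*a + 2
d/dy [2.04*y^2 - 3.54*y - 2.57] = 4.08*y - 3.54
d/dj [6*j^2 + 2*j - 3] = 12*j + 2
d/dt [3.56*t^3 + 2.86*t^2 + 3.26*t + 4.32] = 10.68*t^2 + 5.72*t + 3.26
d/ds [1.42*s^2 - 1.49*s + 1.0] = 2.84*s - 1.49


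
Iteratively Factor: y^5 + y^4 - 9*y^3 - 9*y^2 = (y + 1)*(y^4 - 9*y^2) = (y - 3)*(y + 1)*(y^3 + 3*y^2) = (y - 3)*(y + 1)*(y + 3)*(y^2) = y*(y - 3)*(y + 1)*(y + 3)*(y)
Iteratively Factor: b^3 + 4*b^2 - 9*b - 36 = (b - 3)*(b^2 + 7*b + 12) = (b - 3)*(b + 3)*(b + 4)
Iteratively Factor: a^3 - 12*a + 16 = (a - 2)*(a^2 + 2*a - 8) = (a - 2)^2*(a + 4)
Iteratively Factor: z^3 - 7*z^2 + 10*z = (z - 5)*(z^2 - 2*z) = (z - 5)*(z - 2)*(z)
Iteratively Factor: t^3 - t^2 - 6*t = (t)*(t^2 - t - 6) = t*(t - 3)*(t + 2)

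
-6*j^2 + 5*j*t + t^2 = (-j + t)*(6*j + t)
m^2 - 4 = (m - 2)*(m + 2)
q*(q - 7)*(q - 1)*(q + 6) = q^4 - 2*q^3 - 41*q^2 + 42*q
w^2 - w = w*(w - 1)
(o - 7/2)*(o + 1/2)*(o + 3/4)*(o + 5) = o^4 + 11*o^3/4 - 61*o^2/4 - 341*o/16 - 105/16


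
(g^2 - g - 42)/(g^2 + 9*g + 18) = (g - 7)/(g + 3)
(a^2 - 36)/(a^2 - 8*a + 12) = (a + 6)/(a - 2)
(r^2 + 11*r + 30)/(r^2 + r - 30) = (r + 5)/(r - 5)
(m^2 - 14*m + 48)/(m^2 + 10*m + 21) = (m^2 - 14*m + 48)/(m^2 + 10*m + 21)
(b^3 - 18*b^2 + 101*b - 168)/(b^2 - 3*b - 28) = (b^2 - 11*b + 24)/(b + 4)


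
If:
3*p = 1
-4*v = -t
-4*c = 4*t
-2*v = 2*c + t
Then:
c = 0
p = 1/3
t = 0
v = 0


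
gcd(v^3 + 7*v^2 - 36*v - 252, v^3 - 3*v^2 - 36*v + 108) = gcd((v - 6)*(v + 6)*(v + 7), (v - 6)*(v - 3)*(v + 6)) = v^2 - 36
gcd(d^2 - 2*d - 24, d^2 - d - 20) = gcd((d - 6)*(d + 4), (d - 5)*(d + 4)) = d + 4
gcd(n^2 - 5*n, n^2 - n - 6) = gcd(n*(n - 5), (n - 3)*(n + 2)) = 1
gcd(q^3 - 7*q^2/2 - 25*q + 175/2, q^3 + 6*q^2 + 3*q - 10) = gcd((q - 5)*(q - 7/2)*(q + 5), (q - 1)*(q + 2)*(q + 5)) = q + 5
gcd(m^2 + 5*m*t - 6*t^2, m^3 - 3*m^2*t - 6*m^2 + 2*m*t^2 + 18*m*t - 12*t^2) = -m + t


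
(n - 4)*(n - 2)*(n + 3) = n^3 - 3*n^2 - 10*n + 24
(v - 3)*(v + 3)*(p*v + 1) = p*v^3 - 9*p*v + v^2 - 9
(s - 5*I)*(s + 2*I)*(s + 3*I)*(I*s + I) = I*s^4 + I*s^3 + 19*I*s^2 - 30*s + 19*I*s - 30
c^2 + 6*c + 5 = (c + 1)*(c + 5)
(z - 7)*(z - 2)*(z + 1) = z^3 - 8*z^2 + 5*z + 14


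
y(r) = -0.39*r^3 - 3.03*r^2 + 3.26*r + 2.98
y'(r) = -1.17*r^2 - 6.06*r + 3.26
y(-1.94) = -11.90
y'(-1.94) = 10.61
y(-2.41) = -17.02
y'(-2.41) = 11.07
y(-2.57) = -18.79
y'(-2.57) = 11.11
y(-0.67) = -0.45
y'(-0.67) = 6.79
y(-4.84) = -39.56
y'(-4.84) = 5.18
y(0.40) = 3.77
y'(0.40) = 0.65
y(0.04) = 3.11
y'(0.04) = 3.02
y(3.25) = -31.82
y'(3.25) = -28.79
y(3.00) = -25.04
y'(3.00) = -25.45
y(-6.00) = -41.42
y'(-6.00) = -2.50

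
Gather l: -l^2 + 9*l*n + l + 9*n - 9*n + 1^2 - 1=-l^2 + l*(9*n + 1)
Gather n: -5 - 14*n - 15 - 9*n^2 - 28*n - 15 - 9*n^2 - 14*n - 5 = -18*n^2 - 56*n - 40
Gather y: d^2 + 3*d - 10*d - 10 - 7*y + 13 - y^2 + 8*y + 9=d^2 - 7*d - y^2 + y + 12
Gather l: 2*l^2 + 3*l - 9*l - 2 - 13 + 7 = 2*l^2 - 6*l - 8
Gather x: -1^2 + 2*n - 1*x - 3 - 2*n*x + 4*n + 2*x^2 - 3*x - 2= 6*n + 2*x^2 + x*(-2*n - 4) - 6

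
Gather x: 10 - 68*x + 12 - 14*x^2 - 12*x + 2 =-14*x^2 - 80*x + 24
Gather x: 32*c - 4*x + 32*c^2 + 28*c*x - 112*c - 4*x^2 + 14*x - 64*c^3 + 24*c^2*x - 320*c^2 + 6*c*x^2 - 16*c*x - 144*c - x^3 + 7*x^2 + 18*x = -64*c^3 - 288*c^2 - 224*c - x^3 + x^2*(6*c + 3) + x*(24*c^2 + 12*c + 28)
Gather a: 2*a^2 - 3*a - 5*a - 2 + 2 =2*a^2 - 8*a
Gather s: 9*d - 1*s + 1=9*d - s + 1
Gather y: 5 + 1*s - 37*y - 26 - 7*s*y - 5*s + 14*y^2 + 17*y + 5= -4*s + 14*y^2 + y*(-7*s - 20) - 16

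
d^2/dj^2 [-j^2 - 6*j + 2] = -2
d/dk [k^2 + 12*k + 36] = 2*k + 12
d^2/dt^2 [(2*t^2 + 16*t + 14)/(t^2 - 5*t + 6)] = 4*(13*t^3 + 3*t^2 - 249*t + 409)/(t^6 - 15*t^5 + 93*t^4 - 305*t^3 + 558*t^2 - 540*t + 216)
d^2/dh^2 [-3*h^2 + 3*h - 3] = -6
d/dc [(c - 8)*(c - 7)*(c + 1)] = 3*c^2 - 28*c + 41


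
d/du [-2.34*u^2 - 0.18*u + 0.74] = -4.68*u - 0.18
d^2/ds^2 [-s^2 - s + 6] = -2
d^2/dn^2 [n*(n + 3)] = 2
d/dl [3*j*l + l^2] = 3*j + 2*l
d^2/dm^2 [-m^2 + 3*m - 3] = -2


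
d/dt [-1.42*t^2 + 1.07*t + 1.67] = 1.07 - 2.84*t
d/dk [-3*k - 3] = -3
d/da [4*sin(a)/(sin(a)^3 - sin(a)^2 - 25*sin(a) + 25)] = 4*(-2*sin(a)^3 + sin(a)^2 + 25)*cos(a)/(sin(a)^3 - sin(a)^2 - 25*sin(a) + 25)^2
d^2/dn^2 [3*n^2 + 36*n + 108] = 6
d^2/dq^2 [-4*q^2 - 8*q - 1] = -8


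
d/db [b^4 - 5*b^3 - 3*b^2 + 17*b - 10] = 4*b^3 - 15*b^2 - 6*b + 17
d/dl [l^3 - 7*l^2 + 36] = l*(3*l - 14)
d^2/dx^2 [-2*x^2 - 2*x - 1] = -4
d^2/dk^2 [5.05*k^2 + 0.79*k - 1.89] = 10.1000000000000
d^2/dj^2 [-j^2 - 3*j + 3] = -2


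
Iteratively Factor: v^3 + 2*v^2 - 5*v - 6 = (v + 1)*(v^2 + v - 6) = (v - 2)*(v + 1)*(v + 3)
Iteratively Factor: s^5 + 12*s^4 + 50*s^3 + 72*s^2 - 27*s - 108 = (s - 1)*(s^4 + 13*s^3 + 63*s^2 + 135*s + 108) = (s - 1)*(s + 4)*(s^3 + 9*s^2 + 27*s + 27) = (s - 1)*(s + 3)*(s + 4)*(s^2 + 6*s + 9) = (s - 1)*(s + 3)^2*(s + 4)*(s + 3)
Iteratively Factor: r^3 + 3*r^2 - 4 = (r + 2)*(r^2 + r - 2) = (r - 1)*(r + 2)*(r + 2)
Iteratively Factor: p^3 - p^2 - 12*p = (p - 4)*(p^2 + 3*p) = p*(p - 4)*(p + 3)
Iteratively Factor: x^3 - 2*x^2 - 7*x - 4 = (x - 4)*(x^2 + 2*x + 1) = (x - 4)*(x + 1)*(x + 1)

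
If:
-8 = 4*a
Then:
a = -2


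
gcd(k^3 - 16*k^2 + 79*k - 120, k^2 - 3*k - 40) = k - 8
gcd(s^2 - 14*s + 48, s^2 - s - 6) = 1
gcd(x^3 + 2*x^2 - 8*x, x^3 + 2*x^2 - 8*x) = x^3 + 2*x^2 - 8*x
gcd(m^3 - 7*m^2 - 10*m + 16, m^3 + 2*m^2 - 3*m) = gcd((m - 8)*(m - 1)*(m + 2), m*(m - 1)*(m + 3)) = m - 1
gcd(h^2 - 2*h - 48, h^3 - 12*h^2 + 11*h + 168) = h - 8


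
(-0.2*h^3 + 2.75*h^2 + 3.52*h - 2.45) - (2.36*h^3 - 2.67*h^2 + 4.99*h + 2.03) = -2.56*h^3 + 5.42*h^2 - 1.47*h - 4.48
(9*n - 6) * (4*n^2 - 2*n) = 36*n^3 - 42*n^2 + 12*n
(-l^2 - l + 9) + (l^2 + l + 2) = 11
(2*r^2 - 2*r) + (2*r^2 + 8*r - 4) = 4*r^2 + 6*r - 4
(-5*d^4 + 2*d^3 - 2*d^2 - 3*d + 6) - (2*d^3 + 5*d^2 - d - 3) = -5*d^4 - 7*d^2 - 2*d + 9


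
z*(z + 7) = z^2 + 7*z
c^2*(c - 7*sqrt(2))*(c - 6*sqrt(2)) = c^4 - 13*sqrt(2)*c^3 + 84*c^2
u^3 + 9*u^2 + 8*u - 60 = (u - 2)*(u + 5)*(u + 6)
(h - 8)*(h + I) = h^2 - 8*h + I*h - 8*I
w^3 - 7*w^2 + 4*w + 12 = (w - 6)*(w - 2)*(w + 1)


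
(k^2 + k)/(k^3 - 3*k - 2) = k/(k^2 - k - 2)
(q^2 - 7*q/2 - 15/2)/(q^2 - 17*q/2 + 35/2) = (2*q + 3)/(2*q - 7)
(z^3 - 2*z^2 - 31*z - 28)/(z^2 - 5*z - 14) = (z^2 + 5*z + 4)/(z + 2)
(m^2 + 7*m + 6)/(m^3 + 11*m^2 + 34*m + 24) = 1/(m + 4)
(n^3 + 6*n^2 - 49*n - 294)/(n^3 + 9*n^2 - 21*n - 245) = (n^2 - n - 42)/(n^2 + 2*n - 35)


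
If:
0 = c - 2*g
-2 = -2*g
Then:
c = 2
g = 1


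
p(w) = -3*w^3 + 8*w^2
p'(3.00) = -33.00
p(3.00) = -9.00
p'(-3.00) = -129.00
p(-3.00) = 153.00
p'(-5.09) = -314.61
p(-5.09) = 602.88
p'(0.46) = 5.46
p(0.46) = 1.40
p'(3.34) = -46.96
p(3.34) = -22.53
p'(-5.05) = -310.32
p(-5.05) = 590.38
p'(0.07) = 1.08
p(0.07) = 0.04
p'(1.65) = 1.90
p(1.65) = 8.30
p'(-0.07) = -1.16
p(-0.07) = 0.04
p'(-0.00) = 0.00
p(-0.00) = 0.00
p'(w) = -9*w^2 + 16*w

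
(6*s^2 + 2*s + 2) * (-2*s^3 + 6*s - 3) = -12*s^5 - 4*s^4 + 32*s^3 - 6*s^2 + 6*s - 6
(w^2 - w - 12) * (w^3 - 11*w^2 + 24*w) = w^5 - 12*w^4 + 23*w^3 + 108*w^2 - 288*w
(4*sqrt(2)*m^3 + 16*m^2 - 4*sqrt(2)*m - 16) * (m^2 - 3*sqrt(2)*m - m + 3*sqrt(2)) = 4*sqrt(2)*m^5 - 8*m^4 - 4*sqrt(2)*m^4 - 52*sqrt(2)*m^3 + 8*m^3 + 8*m^2 + 52*sqrt(2)*m^2 - 8*m + 48*sqrt(2)*m - 48*sqrt(2)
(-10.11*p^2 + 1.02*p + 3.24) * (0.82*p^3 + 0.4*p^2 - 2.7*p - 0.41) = -8.2902*p^5 - 3.2076*p^4 + 30.3618*p^3 + 2.6871*p^2 - 9.1662*p - 1.3284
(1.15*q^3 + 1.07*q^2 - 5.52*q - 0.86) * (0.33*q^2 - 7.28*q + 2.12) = 0.3795*q^5 - 8.0189*q^4 - 7.1732*q^3 + 42.1702*q^2 - 5.4416*q - 1.8232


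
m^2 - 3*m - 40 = (m - 8)*(m + 5)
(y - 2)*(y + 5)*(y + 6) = y^3 + 9*y^2 + 8*y - 60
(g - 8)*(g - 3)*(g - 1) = g^3 - 12*g^2 + 35*g - 24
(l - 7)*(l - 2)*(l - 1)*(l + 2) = l^4 - 8*l^3 + 3*l^2 + 32*l - 28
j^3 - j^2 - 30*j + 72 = (j - 4)*(j - 3)*(j + 6)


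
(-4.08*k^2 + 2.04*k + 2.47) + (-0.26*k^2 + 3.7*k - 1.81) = -4.34*k^2 + 5.74*k + 0.66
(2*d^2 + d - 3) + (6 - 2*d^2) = d + 3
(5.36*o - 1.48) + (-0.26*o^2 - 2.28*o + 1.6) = -0.26*o^2 + 3.08*o + 0.12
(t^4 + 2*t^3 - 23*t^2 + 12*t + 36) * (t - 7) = t^5 - 5*t^4 - 37*t^3 + 173*t^2 - 48*t - 252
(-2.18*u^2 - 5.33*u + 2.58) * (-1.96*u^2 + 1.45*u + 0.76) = 4.2728*u^4 + 7.2858*u^3 - 14.4421*u^2 - 0.3098*u + 1.9608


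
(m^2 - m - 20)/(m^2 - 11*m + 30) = (m + 4)/(m - 6)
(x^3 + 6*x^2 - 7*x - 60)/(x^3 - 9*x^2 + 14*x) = (x^3 + 6*x^2 - 7*x - 60)/(x*(x^2 - 9*x + 14))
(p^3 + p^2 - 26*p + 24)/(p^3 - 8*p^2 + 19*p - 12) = (p + 6)/(p - 3)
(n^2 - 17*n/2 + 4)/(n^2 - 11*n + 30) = (n^2 - 17*n/2 + 4)/(n^2 - 11*n + 30)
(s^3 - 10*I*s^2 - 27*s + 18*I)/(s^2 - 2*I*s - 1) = (s^2 - 9*I*s - 18)/(s - I)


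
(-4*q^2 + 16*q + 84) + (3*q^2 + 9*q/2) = -q^2 + 41*q/2 + 84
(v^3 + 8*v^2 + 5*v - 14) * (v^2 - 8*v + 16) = v^5 - 43*v^3 + 74*v^2 + 192*v - 224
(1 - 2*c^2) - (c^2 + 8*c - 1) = -3*c^2 - 8*c + 2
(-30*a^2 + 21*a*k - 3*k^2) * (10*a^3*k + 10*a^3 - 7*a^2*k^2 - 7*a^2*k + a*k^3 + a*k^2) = -300*a^5*k - 300*a^5 + 420*a^4*k^2 + 420*a^4*k - 207*a^3*k^3 - 207*a^3*k^2 + 42*a^2*k^4 + 42*a^2*k^3 - 3*a*k^5 - 3*a*k^4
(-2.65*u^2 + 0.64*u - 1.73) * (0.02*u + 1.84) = -0.053*u^3 - 4.8632*u^2 + 1.143*u - 3.1832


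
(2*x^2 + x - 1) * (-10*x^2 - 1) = -20*x^4 - 10*x^3 + 8*x^2 - x + 1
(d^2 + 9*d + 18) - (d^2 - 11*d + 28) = 20*d - 10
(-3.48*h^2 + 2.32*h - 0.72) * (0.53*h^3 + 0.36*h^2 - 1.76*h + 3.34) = -1.8444*h^5 - 0.0231999999999999*h^4 + 6.5784*h^3 - 15.9656*h^2 + 9.016*h - 2.4048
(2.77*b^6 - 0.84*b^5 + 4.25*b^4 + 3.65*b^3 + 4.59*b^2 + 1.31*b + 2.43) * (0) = 0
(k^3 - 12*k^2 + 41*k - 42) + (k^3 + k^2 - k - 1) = 2*k^3 - 11*k^2 + 40*k - 43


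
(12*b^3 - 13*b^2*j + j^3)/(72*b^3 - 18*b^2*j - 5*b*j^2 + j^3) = (b - j)/(6*b - j)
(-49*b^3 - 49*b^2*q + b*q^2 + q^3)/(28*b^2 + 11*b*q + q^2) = (-7*b^2 - 6*b*q + q^2)/(4*b + q)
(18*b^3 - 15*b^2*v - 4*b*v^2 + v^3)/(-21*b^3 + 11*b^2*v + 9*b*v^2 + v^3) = (-6*b + v)/(7*b + v)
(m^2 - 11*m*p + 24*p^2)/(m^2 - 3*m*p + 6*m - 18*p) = (m - 8*p)/(m + 6)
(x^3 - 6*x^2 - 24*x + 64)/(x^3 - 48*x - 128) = (x - 2)/(x + 4)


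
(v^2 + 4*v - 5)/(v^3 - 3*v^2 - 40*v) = (v - 1)/(v*(v - 8))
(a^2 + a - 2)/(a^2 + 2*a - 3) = (a + 2)/(a + 3)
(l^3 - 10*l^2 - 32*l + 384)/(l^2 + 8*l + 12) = (l^2 - 16*l + 64)/(l + 2)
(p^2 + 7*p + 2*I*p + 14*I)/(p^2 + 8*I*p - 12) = (p + 7)/(p + 6*I)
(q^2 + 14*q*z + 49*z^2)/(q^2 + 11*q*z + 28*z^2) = (q + 7*z)/(q + 4*z)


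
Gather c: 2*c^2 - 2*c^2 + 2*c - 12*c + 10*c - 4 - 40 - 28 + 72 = 0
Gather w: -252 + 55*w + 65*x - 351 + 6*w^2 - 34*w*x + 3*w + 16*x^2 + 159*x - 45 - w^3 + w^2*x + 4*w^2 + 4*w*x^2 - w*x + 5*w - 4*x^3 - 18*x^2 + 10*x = -w^3 + w^2*(x + 10) + w*(4*x^2 - 35*x + 63) - 4*x^3 - 2*x^2 + 234*x - 648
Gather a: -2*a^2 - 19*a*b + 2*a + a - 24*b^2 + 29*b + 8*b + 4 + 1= -2*a^2 + a*(3 - 19*b) - 24*b^2 + 37*b + 5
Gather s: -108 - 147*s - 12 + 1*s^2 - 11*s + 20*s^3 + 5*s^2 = 20*s^3 + 6*s^2 - 158*s - 120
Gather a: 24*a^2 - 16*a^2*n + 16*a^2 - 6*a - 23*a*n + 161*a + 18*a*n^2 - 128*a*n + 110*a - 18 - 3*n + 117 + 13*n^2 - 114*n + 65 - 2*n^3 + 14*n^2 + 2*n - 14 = a^2*(40 - 16*n) + a*(18*n^2 - 151*n + 265) - 2*n^3 + 27*n^2 - 115*n + 150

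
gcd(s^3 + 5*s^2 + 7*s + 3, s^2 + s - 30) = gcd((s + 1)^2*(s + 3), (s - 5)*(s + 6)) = 1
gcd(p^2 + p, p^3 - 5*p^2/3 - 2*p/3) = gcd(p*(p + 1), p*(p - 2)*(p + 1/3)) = p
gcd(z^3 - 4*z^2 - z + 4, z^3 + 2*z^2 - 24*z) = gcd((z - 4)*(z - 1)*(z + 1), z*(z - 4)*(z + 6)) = z - 4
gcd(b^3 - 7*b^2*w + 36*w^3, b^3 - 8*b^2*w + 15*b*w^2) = -b + 3*w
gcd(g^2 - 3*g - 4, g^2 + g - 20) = g - 4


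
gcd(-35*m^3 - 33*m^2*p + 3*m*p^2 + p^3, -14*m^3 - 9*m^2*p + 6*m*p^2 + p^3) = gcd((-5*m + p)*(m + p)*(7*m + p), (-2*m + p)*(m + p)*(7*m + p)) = 7*m^2 + 8*m*p + p^2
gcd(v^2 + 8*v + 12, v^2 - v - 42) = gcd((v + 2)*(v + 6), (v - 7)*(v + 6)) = v + 6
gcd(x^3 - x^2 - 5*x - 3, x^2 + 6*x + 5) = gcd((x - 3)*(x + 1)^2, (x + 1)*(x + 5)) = x + 1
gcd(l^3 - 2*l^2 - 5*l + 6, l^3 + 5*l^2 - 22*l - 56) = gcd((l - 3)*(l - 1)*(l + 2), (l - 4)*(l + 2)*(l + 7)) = l + 2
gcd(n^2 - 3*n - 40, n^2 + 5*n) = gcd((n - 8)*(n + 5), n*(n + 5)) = n + 5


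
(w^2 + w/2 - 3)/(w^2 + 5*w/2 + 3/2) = (2*w^2 + w - 6)/(2*w^2 + 5*w + 3)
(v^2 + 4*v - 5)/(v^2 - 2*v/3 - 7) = 3*(-v^2 - 4*v + 5)/(-3*v^2 + 2*v + 21)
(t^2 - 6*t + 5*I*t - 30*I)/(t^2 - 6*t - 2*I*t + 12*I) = (t + 5*I)/(t - 2*I)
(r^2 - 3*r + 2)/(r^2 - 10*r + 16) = (r - 1)/(r - 8)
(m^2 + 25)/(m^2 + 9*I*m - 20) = (m - 5*I)/(m + 4*I)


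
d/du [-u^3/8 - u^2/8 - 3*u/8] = -3*u^2/8 - u/4 - 3/8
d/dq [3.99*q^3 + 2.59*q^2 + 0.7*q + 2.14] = 11.97*q^2 + 5.18*q + 0.7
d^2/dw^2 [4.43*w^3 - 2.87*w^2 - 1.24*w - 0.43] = 26.58*w - 5.74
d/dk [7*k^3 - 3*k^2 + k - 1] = 21*k^2 - 6*k + 1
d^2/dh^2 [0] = 0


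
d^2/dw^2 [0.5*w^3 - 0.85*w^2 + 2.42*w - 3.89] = 3.0*w - 1.7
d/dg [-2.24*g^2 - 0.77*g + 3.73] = -4.48*g - 0.77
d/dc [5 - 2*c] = -2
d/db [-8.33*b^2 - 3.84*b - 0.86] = -16.66*b - 3.84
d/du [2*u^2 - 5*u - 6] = 4*u - 5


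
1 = 1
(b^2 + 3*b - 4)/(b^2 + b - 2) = (b + 4)/(b + 2)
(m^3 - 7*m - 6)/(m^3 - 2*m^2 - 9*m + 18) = (m^2 + 3*m + 2)/(m^2 + m - 6)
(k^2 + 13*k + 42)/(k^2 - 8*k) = (k^2 + 13*k + 42)/(k*(k - 8))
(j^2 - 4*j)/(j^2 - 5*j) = (j - 4)/(j - 5)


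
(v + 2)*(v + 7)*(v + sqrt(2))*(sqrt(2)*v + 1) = sqrt(2)*v^4 + 3*v^3 + 9*sqrt(2)*v^3 + 15*sqrt(2)*v^2 + 27*v^2 + 9*sqrt(2)*v + 42*v + 14*sqrt(2)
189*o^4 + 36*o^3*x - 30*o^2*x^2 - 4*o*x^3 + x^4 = (-7*o + x)*(-3*o + x)*(3*o + x)^2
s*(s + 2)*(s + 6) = s^3 + 8*s^2 + 12*s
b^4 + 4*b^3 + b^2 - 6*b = b*(b - 1)*(b + 2)*(b + 3)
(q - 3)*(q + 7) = q^2 + 4*q - 21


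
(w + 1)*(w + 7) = w^2 + 8*w + 7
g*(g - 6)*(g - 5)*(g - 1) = g^4 - 12*g^3 + 41*g^2 - 30*g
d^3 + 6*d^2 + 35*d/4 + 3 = (d + 1/2)*(d + 3/2)*(d + 4)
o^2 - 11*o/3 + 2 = (o - 3)*(o - 2/3)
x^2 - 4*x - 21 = (x - 7)*(x + 3)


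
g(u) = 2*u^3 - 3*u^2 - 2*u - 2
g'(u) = 6*u^2 - 6*u - 2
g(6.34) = 374.41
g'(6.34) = 201.13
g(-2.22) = -34.23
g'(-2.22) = 40.89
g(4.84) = 144.80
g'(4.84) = 109.51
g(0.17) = -2.42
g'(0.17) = -2.85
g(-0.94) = -4.43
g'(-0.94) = 8.94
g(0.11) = -2.25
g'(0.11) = -2.59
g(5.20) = 187.70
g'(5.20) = 129.04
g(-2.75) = -60.78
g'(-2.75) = 59.88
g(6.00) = 310.00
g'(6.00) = 178.00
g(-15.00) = -7397.00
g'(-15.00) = 1438.00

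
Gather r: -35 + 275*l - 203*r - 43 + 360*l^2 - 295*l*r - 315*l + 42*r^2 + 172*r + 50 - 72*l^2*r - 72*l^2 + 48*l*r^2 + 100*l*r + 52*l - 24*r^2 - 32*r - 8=288*l^2 + 12*l + r^2*(48*l + 18) + r*(-72*l^2 - 195*l - 63) - 36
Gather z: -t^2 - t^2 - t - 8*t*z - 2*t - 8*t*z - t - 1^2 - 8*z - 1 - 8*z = -2*t^2 - 4*t + z*(-16*t - 16) - 2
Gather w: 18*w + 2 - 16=18*w - 14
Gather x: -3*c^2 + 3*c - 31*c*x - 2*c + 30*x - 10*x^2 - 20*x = -3*c^2 + c - 10*x^2 + x*(10 - 31*c)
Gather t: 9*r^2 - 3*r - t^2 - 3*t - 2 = 9*r^2 - 3*r - t^2 - 3*t - 2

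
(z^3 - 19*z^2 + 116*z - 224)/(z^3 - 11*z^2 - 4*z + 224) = (z - 4)/(z + 4)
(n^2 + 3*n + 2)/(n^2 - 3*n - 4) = (n + 2)/(n - 4)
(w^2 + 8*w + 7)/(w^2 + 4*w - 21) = (w + 1)/(w - 3)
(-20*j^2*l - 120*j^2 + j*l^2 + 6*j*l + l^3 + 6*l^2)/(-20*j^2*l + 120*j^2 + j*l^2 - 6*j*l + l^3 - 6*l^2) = (l + 6)/(l - 6)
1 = 1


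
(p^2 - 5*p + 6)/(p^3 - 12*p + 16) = (p - 3)/(p^2 + 2*p - 8)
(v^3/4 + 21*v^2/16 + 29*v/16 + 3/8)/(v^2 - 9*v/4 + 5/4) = (4*v^3 + 21*v^2 + 29*v + 6)/(4*(4*v^2 - 9*v + 5))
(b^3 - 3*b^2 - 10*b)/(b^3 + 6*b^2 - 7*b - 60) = b*(b^2 - 3*b - 10)/(b^3 + 6*b^2 - 7*b - 60)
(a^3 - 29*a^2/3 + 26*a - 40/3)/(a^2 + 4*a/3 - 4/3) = (a^2 - 9*a + 20)/(a + 2)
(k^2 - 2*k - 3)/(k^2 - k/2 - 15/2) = 2*(k + 1)/(2*k + 5)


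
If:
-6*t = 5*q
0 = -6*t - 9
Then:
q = 9/5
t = -3/2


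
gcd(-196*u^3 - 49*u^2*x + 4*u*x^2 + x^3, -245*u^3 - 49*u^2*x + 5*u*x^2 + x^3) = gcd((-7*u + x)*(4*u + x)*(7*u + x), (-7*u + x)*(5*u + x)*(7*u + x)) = -49*u^2 + x^2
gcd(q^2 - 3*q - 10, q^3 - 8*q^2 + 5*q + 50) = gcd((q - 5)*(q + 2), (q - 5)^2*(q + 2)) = q^2 - 3*q - 10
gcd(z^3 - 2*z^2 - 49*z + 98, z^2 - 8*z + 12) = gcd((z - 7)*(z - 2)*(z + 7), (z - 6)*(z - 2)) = z - 2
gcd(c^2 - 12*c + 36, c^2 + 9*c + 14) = 1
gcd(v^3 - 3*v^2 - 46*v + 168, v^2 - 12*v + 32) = v - 4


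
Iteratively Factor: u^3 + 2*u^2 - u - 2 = (u + 2)*(u^2 - 1) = (u - 1)*(u + 2)*(u + 1)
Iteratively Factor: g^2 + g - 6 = (g + 3)*(g - 2)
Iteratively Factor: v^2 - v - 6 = (v - 3)*(v + 2)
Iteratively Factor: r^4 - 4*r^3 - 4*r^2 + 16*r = (r + 2)*(r^3 - 6*r^2 + 8*r) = (r - 4)*(r + 2)*(r^2 - 2*r) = r*(r - 4)*(r + 2)*(r - 2)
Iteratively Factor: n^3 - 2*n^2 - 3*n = (n - 3)*(n^2 + n) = n*(n - 3)*(n + 1)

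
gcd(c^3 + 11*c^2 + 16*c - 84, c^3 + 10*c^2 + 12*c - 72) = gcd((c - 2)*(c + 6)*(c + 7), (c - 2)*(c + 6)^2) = c^2 + 4*c - 12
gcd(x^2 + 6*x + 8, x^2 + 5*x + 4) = x + 4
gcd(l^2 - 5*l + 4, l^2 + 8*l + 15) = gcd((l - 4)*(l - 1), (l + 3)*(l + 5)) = 1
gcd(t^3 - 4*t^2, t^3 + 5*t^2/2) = t^2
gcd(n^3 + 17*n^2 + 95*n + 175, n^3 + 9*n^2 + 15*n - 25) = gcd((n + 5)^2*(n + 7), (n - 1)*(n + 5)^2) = n^2 + 10*n + 25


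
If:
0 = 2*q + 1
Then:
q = -1/2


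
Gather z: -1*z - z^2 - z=-z^2 - 2*z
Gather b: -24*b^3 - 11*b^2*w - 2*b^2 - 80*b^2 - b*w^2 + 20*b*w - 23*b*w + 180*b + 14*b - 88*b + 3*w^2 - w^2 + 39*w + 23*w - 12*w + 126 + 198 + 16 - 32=-24*b^3 + b^2*(-11*w - 82) + b*(-w^2 - 3*w + 106) + 2*w^2 + 50*w + 308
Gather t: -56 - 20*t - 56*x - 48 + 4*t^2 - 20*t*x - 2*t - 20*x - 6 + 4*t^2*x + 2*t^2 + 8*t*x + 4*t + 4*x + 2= t^2*(4*x + 6) + t*(-12*x - 18) - 72*x - 108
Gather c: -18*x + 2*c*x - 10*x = 2*c*x - 28*x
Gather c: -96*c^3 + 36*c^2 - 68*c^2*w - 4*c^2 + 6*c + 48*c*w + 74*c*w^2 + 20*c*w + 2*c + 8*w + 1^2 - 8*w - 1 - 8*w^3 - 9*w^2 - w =-96*c^3 + c^2*(32 - 68*w) + c*(74*w^2 + 68*w + 8) - 8*w^3 - 9*w^2 - w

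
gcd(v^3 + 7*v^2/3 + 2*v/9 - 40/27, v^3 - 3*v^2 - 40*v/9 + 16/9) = v + 4/3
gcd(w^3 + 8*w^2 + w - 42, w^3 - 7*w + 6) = w^2 + w - 6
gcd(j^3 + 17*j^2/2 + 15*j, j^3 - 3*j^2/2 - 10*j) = j^2 + 5*j/2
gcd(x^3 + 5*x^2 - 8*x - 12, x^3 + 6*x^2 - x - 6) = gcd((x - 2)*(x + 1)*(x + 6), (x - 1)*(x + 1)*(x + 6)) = x^2 + 7*x + 6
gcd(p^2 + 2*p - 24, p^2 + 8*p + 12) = p + 6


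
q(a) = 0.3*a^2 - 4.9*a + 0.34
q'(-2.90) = -6.64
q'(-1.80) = -5.98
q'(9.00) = 0.50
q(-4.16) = 25.92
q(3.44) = -12.97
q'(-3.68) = -7.11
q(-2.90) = 17.07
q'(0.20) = -4.78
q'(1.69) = -3.89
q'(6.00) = -1.30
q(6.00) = -18.26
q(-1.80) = 10.13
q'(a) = 0.6*a - 4.9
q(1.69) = -7.08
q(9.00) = -19.46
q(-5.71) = 38.10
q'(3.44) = -2.84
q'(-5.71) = -8.33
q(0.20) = -0.63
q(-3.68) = 22.43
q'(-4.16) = -7.40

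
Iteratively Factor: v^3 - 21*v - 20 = (v - 5)*(v^2 + 5*v + 4) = (v - 5)*(v + 4)*(v + 1)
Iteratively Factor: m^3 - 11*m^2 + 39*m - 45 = (m - 3)*(m^2 - 8*m + 15) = (m - 5)*(m - 3)*(m - 3)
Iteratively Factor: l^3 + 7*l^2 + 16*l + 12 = (l + 2)*(l^2 + 5*l + 6) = (l + 2)*(l + 3)*(l + 2)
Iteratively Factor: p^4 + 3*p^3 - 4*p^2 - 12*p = (p + 3)*(p^3 - 4*p) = p*(p + 3)*(p^2 - 4) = p*(p + 2)*(p + 3)*(p - 2)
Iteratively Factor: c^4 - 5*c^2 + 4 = (c - 1)*(c^3 + c^2 - 4*c - 4) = (c - 1)*(c + 1)*(c^2 - 4) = (c - 1)*(c + 1)*(c + 2)*(c - 2)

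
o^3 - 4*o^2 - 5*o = o*(o - 5)*(o + 1)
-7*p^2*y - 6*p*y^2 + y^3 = y*(-7*p + y)*(p + y)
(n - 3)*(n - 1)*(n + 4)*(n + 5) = n^4 + 5*n^3 - 13*n^2 - 53*n + 60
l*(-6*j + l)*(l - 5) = -6*j*l^2 + 30*j*l + l^3 - 5*l^2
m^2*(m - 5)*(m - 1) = m^4 - 6*m^3 + 5*m^2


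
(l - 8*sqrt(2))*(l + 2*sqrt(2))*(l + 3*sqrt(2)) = l^3 - 3*sqrt(2)*l^2 - 68*l - 96*sqrt(2)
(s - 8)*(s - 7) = s^2 - 15*s + 56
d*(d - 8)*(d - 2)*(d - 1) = d^4 - 11*d^3 + 26*d^2 - 16*d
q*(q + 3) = q^2 + 3*q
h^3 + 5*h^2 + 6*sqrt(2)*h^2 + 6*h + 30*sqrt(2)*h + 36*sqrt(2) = (h + 2)*(h + 3)*(h + 6*sqrt(2))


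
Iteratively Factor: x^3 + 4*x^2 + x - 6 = (x + 3)*(x^2 + x - 2) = (x - 1)*(x + 3)*(x + 2)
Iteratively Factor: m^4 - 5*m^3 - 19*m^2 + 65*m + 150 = (m + 3)*(m^3 - 8*m^2 + 5*m + 50) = (m - 5)*(m + 3)*(m^2 - 3*m - 10) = (m - 5)*(m + 2)*(m + 3)*(m - 5)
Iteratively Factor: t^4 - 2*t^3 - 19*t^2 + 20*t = (t)*(t^3 - 2*t^2 - 19*t + 20) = t*(t - 1)*(t^2 - t - 20) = t*(t - 5)*(t - 1)*(t + 4)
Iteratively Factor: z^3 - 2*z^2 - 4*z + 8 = (z + 2)*(z^2 - 4*z + 4) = (z - 2)*(z + 2)*(z - 2)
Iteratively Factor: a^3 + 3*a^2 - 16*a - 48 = (a + 4)*(a^2 - a - 12) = (a + 3)*(a + 4)*(a - 4)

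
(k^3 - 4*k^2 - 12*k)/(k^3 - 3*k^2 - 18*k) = (k + 2)/(k + 3)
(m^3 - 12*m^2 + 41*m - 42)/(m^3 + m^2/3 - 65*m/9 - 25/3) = 9*(m^2 - 9*m + 14)/(9*m^2 + 30*m + 25)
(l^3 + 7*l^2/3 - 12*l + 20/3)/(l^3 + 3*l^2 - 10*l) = (l - 2/3)/l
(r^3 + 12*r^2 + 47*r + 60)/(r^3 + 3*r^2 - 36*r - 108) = (r^2 + 9*r + 20)/(r^2 - 36)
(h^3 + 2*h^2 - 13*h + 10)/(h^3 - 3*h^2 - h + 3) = (h^2 + 3*h - 10)/(h^2 - 2*h - 3)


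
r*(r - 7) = r^2 - 7*r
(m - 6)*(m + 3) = m^2 - 3*m - 18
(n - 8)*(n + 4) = n^2 - 4*n - 32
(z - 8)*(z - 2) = z^2 - 10*z + 16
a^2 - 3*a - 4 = (a - 4)*(a + 1)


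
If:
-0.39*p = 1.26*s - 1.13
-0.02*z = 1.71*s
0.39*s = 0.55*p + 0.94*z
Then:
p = 2.84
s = 0.02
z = -1.65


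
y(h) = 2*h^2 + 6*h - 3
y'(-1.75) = -1.00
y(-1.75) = -7.38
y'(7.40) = 35.60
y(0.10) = -2.38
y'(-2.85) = -5.40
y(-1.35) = -7.46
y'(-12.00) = -42.00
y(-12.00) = 213.00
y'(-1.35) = 0.60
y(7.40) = 150.92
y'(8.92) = 41.68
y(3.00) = 33.00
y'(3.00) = 18.00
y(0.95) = 4.50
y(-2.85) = -3.86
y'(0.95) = 9.80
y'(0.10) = 6.40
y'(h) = 4*h + 6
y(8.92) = 209.65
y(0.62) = 1.49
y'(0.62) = 8.48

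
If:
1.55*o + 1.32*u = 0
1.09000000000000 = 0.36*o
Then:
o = 3.03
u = -3.56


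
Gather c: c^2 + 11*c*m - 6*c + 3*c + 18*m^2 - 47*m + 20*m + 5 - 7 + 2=c^2 + c*(11*m - 3) + 18*m^2 - 27*m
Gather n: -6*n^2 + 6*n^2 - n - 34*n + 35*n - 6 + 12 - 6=0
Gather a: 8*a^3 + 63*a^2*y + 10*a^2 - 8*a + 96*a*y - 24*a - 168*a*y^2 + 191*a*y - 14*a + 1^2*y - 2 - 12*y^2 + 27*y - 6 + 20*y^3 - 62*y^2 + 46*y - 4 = 8*a^3 + a^2*(63*y + 10) + a*(-168*y^2 + 287*y - 46) + 20*y^3 - 74*y^2 + 74*y - 12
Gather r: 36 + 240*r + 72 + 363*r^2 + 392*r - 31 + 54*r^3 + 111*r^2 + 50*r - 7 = 54*r^3 + 474*r^2 + 682*r + 70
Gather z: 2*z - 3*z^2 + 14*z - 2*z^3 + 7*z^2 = -2*z^3 + 4*z^2 + 16*z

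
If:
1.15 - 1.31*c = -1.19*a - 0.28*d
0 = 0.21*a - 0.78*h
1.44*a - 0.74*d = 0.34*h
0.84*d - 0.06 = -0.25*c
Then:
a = -0.09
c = 0.77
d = -0.16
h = -0.02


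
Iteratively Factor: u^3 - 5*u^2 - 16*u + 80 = (u - 5)*(u^2 - 16) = (u - 5)*(u - 4)*(u + 4)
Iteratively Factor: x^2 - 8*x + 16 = (x - 4)*(x - 4)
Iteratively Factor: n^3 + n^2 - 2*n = (n)*(n^2 + n - 2) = n*(n - 1)*(n + 2)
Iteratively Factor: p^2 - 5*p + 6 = (p - 3)*(p - 2)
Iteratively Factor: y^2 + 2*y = (y)*(y + 2)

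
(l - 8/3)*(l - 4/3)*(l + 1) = l^3 - 3*l^2 - 4*l/9 + 32/9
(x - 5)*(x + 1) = x^2 - 4*x - 5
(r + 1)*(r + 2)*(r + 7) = r^3 + 10*r^2 + 23*r + 14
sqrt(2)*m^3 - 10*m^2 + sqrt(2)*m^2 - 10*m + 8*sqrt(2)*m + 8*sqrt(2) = (m - 4*sqrt(2))*(m - sqrt(2))*(sqrt(2)*m + sqrt(2))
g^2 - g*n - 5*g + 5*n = (g - 5)*(g - n)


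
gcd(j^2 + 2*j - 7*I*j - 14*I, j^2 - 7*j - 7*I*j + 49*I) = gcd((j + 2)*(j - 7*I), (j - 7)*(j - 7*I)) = j - 7*I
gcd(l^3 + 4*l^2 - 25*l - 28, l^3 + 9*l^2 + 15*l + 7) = l^2 + 8*l + 7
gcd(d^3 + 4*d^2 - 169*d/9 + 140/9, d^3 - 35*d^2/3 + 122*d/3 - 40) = d - 5/3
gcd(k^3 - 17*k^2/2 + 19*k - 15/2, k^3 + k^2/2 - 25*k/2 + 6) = k^2 - 7*k/2 + 3/2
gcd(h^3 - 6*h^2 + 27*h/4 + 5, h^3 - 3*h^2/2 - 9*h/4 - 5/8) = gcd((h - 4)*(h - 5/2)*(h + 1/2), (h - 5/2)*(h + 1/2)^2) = h^2 - 2*h - 5/4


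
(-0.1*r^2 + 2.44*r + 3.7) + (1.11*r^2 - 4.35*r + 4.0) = 1.01*r^2 - 1.91*r + 7.7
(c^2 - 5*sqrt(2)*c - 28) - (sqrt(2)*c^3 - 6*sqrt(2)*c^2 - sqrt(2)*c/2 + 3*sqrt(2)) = -sqrt(2)*c^3 + c^2 + 6*sqrt(2)*c^2 - 9*sqrt(2)*c/2 - 28 - 3*sqrt(2)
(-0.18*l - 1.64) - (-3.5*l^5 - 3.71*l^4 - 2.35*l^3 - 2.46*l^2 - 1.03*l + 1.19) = 3.5*l^5 + 3.71*l^4 + 2.35*l^3 + 2.46*l^2 + 0.85*l - 2.83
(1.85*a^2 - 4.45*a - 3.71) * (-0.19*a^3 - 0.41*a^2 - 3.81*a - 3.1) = -0.3515*a^5 + 0.0870000000000001*a^4 - 4.5191*a^3 + 12.7406*a^2 + 27.9301*a + 11.501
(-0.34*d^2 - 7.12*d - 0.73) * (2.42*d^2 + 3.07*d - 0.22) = -0.8228*d^4 - 18.2742*d^3 - 23.5502*d^2 - 0.6747*d + 0.1606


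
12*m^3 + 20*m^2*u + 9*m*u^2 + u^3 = (m + u)*(2*m + u)*(6*m + u)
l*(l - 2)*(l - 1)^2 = l^4 - 4*l^3 + 5*l^2 - 2*l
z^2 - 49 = (z - 7)*(z + 7)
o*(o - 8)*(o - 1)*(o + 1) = o^4 - 8*o^3 - o^2 + 8*o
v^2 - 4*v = v*(v - 4)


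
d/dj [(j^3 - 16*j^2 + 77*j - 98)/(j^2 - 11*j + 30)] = (j^4 - 22*j^3 + 189*j^2 - 764*j + 1232)/(j^4 - 22*j^3 + 181*j^2 - 660*j + 900)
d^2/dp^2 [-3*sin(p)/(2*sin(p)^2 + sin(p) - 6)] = 6*(2*sin(p)^5 - sin(p)^4 + 32*sin(p)^3 + 3*sin(p)^2 - 18*sin(p) - 6)/((sin(p) + 2)^3*(2*sin(p) - 3)^3)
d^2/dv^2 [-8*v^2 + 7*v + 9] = -16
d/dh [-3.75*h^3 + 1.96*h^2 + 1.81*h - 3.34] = -11.25*h^2 + 3.92*h + 1.81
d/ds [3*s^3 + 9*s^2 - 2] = 9*s*(s + 2)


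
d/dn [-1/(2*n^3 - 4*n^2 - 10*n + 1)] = 2*(3*n^2 - 4*n - 5)/(2*n^3 - 4*n^2 - 10*n + 1)^2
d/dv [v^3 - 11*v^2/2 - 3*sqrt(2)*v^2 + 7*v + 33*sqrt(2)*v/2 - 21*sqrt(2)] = 3*v^2 - 11*v - 6*sqrt(2)*v + 7 + 33*sqrt(2)/2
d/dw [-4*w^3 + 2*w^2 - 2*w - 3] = -12*w^2 + 4*w - 2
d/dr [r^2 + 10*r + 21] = 2*r + 10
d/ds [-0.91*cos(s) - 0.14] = 0.91*sin(s)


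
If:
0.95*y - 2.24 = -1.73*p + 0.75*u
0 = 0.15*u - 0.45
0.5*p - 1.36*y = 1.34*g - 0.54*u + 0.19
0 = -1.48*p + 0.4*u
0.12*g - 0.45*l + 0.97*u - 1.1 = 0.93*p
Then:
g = -1.93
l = 1.83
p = 0.81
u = 3.00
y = 3.25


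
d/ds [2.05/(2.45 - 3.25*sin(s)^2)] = 0.630769230769231*sin(2*s)/(0.5*cos(2*s) + 0.253846153846154)^2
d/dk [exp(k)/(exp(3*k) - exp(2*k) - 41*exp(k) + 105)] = ((-3*exp(2*k) + 2*exp(k) + 41)*exp(k) + exp(3*k) - exp(2*k) - 41*exp(k) + 105)*exp(k)/(exp(3*k) - exp(2*k) - 41*exp(k) + 105)^2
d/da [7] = 0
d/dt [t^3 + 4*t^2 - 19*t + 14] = 3*t^2 + 8*t - 19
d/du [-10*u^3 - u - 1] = -30*u^2 - 1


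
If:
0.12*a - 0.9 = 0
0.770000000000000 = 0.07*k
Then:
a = 7.50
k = 11.00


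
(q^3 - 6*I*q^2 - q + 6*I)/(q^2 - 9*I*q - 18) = (q^2 - 1)/(q - 3*I)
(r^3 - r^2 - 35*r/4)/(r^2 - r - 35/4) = r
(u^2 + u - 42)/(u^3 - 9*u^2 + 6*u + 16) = (u^2 + u - 42)/(u^3 - 9*u^2 + 6*u + 16)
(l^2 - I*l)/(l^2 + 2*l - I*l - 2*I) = l/(l + 2)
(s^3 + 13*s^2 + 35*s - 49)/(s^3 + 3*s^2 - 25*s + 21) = (s + 7)/(s - 3)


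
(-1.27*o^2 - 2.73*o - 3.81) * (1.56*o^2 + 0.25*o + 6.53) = -1.9812*o^4 - 4.5763*o^3 - 14.9192*o^2 - 18.7794*o - 24.8793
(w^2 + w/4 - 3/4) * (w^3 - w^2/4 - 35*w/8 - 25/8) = w^5 - 83*w^3/16 - 129*w^2/32 + 5*w/2 + 75/32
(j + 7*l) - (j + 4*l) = 3*l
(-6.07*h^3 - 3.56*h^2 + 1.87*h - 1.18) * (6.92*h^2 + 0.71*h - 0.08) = -42.0044*h^5 - 28.9449*h^4 + 10.8984*h^3 - 6.5531*h^2 - 0.9874*h + 0.0944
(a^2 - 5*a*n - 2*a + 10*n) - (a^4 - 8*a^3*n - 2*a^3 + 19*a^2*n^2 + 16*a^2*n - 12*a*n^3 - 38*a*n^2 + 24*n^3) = -a^4 + 8*a^3*n + 2*a^3 - 19*a^2*n^2 - 16*a^2*n + a^2 + 12*a*n^3 + 38*a*n^2 - 5*a*n - 2*a - 24*n^3 + 10*n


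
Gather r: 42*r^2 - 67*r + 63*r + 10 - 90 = 42*r^2 - 4*r - 80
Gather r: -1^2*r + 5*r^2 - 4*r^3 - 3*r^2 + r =-4*r^3 + 2*r^2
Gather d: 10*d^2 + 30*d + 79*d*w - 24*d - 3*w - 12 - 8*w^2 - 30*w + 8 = 10*d^2 + d*(79*w + 6) - 8*w^2 - 33*w - 4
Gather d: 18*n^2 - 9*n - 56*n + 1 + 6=18*n^2 - 65*n + 7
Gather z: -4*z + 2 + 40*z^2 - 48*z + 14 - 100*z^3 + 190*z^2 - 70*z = -100*z^3 + 230*z^2 - 122*z + 16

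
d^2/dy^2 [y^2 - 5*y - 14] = 2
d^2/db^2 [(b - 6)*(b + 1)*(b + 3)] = 6*b - 4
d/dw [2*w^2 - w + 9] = 4*w - 1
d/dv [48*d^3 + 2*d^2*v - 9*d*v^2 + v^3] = 2*d^2 - 18*d*v + 3*v^2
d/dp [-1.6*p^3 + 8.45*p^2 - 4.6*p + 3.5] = -4.8*p^2 + 16.9*p - 4.6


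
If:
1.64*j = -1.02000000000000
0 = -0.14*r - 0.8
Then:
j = -0.62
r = -5.71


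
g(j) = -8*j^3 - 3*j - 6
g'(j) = -24*j^2 - 3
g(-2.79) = 176.11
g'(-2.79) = -189.82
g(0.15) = -6.48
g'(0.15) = -3.54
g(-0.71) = -1.01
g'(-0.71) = -15.10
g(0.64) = -10.02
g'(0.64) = -12.83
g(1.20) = -23.42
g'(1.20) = -37.56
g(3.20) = -277.74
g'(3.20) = -248.76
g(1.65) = -46.89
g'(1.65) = -68.34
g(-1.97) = 61.07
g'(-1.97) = -96.14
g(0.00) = -6.00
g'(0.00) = -3.00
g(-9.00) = 5853.00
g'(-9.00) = -1947.00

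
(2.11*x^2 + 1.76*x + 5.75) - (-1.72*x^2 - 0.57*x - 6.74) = 3.83*x^2 + 2.33*x + 12.49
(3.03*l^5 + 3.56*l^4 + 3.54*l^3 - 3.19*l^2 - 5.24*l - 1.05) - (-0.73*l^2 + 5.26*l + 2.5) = 3.03*l^5 + 3.56*l^4 + 3.54*l^3 - 2.46*l^2 - 10.5*l - 3.55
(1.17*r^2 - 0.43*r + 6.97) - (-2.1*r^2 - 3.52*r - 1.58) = 3.27*r^2 + 3.09*r + 8.55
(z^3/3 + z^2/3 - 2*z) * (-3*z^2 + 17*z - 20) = -z^5 + 14*z^4/3 + 5*z^3 - 122*z^2/3 + 40*z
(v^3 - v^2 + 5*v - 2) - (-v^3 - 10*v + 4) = 2*v^3 - v^2 + 15*v - 6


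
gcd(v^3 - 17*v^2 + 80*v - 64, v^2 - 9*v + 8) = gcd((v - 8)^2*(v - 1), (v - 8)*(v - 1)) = v^2 - 9*v + 8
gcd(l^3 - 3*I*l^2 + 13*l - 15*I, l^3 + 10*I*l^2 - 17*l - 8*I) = 1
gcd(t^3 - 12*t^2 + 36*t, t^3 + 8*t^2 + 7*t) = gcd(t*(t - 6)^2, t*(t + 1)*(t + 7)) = t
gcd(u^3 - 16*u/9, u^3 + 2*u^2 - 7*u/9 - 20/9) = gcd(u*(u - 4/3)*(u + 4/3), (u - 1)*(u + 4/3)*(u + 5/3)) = u + 4/3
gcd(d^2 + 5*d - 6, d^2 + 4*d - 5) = d - 1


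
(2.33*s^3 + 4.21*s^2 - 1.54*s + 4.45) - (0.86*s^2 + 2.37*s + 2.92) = 2.33*s^3 + 3.35*s^2 - 3.91*s + 1.53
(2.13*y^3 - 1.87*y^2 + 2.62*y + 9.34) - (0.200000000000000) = 2.13*y^3 - 1.87*y^2 + 2.62*y + 9.14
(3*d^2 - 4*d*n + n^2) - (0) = 3*d^2 - 4*d*n + n^2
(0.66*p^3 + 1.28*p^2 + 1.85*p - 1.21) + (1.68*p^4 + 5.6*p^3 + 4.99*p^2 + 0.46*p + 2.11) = 1.68*p^4 + 6.26*p^3 + 6.27*p^2 + 2.31*p + 0.9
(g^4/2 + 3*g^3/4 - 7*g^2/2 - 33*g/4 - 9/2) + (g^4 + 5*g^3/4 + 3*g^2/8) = 3*g^4/2 + 2*g^3 - 25*g^2/8 - 33*g/4 - 9/2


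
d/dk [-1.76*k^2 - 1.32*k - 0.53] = -3.52*k - 1.32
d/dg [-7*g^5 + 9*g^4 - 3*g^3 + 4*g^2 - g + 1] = -35*g^4 + 36*g^3 - 9*g^2 + 8*g - 1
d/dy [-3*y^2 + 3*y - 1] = 3 - 6*y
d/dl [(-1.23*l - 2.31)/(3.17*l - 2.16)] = (31.635015*l - 21.55572)/(3.17*l - 2.16)^3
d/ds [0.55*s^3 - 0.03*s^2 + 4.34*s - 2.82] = 1.65*s^2 - 0.06*s + 4.34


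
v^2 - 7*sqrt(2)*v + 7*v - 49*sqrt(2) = (v + 7)*(v - 7*sqrt(2))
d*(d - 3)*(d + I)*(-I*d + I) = -I*d^4 + d^3 + 4*I*d^3 - 4*d^2 - 3*I*d^2 + 3*d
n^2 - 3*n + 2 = (n - 2)*(n - 1)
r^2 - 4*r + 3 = (r - 3)*(r - 1)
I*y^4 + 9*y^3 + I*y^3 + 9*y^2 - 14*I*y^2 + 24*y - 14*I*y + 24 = (y - 6*I)*(y - 4*I)*(y + I)*(I*y + I)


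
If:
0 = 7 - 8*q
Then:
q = 7/8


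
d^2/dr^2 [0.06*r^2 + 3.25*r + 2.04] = 0.120000000000000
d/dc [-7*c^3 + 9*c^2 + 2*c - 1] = -21*c^2 + 18*c + 2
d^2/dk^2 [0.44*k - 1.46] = 0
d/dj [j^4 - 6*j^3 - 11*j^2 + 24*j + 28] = 4*j^3 - 18*j^2 - 22*j + 24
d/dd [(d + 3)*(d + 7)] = 2*d + 10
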